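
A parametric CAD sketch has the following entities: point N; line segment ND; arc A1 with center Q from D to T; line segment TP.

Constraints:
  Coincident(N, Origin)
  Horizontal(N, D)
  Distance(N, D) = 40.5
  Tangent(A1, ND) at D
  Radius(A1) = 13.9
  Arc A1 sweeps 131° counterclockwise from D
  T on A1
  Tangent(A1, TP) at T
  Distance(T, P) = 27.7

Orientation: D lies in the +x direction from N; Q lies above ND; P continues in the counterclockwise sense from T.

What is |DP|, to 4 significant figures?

44.59

N is at the origin; ND is horizontal with |ND| = 40.5 and D on the +x side, so D = (40.50, 0.000). Since A1 is tangent to ND there, QD ⟂ ND, so Q = D + (0, 13.9) = (40.50, 13.90). On A1, D sits at bearing -90° from Q; a 131° counterclockwise sweep puts T at bearing 41°, so T = Q + 13.9·(cos 41°, sin 41°) = (50.99, 23.02). The tangent condition forces QT to be normal to TP, so TP runs along (−sin 41°, cos 41°); with |TP| = 27.7, P = (32.82, 43.92). Then |DP| = |P − D| = 44.59.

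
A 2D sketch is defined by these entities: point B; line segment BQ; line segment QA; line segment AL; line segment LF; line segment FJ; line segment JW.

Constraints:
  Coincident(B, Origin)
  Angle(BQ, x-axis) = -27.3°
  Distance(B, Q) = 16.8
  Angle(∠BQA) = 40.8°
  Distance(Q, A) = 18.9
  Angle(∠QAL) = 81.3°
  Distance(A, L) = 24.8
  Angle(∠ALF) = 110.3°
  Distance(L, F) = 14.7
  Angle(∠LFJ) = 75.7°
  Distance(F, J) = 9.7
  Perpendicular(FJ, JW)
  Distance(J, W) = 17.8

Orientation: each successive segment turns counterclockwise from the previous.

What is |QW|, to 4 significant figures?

26.59

B is at the origin; BQ runs at -27.3° with length 16.8, so Q = (14.93, -7.705). ∠BQA = 40.8° gives QA at 111.9° from the x-axis; with |QA| = 18.9, A = (7.879, 9.831). ∠QAL = 81.3° gives AL at -149.4° from the x-axis; with |AL| = 24.8, L = (-13.47, -2.793). ∠ALF = 110.3° gives LF at -79.70° from the x-axis; with |LF| = 14.7, F = (-10.84, -17.26). ∠LFJ = 75.7° gives FJ at 24.60° from the x-axis; with |FJ| = 9.7, J = (-2.019, -13.22). FJ ⟂ JW, so JW runs at 114.6°; with |JW| = 17.8, W = (-9.429, 2.966). Then |QW| = |W − Q| = 26.59.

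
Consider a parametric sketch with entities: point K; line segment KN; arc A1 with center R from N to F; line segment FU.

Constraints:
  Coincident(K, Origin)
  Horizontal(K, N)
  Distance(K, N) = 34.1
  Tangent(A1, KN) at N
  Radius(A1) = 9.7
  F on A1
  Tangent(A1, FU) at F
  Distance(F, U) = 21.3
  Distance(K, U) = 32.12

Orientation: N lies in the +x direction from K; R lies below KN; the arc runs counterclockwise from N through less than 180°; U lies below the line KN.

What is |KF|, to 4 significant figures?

25.77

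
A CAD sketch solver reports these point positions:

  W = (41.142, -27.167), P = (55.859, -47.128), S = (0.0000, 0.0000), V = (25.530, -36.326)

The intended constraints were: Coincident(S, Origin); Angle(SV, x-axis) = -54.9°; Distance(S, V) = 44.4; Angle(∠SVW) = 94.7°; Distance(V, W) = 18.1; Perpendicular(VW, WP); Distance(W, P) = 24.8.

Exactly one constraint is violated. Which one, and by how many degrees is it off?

Perpendicular(VW, WP) — off by 6.00°.

S = (0.00, 0.00) ✓; SV at -54.90° ✓; |SV| = 44.40 ✓; ∠SVW = 94.70° ✓; |VW| = 18.10 ✓; ∠(VW, WP) = 84.00° ✗; |WP| = 24.80 ✓.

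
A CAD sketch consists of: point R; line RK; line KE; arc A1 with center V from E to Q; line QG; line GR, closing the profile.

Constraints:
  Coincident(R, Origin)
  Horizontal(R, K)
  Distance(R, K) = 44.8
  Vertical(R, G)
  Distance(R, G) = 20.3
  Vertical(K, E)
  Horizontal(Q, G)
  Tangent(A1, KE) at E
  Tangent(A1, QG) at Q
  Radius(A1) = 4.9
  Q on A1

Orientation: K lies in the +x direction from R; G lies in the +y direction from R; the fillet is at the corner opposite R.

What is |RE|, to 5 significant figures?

47.373

R is at the origin; R and K share the same y with |RK| = 44.8 and K on the +x side, so K = (44.800, 0.0000). R and G share the same x with |RG| = 20.3 and G on the +y side, so G = (0.0000, 20.300). The virtual corner opposite R is at (44.800, 20.300). The tangent condition forces VE to be normal to KE and A1 meets QG tangentially, so VQ is at right angles to QG, with radius 4.9, so the center V sits 4.9 in from both sides at V = (39.900, 15.400). That places the tangent points at E = (44.800, 15.400) on KE and Q = (39.900, 20.300) on QG. Then |RE| = |E − R| = 47.373.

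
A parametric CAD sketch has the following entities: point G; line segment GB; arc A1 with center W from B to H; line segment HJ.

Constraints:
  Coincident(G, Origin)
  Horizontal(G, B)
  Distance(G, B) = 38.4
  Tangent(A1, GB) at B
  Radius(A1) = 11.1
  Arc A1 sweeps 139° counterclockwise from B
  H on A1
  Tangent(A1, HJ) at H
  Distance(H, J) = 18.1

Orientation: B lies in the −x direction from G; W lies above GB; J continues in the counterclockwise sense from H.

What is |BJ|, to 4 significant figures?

31.99

G is at the origin; GB is horizontal with |GB| = 38.4 and B on the −x side, so B = (-38.40, 0.000). A1 meets GB tangentially, so WB is at right angles to GB, so W = B + (0, 11.1) = (-38.40, 11.10). On A1, B sits at bearing -90° from W; a 139° counterclockwise sweep puts H at bearing 49°, so H = W + 11.1·(cos 49°, sin 49°) = (-31.12, 19.48). Tangency of A1 to HJ means the radius WH is perpendicular to HJ, so HJ runs along (−sin 49°, cos 49°); with |HJ| = 18.1, J = (-44.78, 31.35). Then |BJ| = |J − B| = 31.99.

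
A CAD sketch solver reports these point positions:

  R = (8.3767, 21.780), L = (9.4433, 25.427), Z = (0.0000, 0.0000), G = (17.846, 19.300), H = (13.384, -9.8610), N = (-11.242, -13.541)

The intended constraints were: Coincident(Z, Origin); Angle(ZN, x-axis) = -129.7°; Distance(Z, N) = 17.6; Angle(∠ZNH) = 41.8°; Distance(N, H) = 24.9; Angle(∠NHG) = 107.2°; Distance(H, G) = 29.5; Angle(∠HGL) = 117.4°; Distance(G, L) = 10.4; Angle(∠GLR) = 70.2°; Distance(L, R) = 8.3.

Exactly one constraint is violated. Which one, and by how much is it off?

Distance(L, R) = 8.3 — off by 4.50.

Z = (0.00, 0.00) ✓; ZN at -129.7° ✓; |ZN| = 17.60 ✓; ∠ZNH = 41.80° ✓; |NH| = 24.90 ✓; ∠NHG = 107.2° ✓; |HG| = 29.50 ✓; ∠HGL = 117.4° ✓; |GL| = 10.40 ✓; ∠GLR = 70.20° ✓; |LR| = 3.800 ✗.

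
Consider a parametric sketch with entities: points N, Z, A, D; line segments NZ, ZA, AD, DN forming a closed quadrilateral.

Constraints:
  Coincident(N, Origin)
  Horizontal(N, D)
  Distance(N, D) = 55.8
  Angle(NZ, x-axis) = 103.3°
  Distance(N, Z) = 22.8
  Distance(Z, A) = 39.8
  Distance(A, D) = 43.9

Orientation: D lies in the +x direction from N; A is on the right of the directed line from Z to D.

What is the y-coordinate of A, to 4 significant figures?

-12.76

N is at the origin; N and D share the same y with |ND| = 55.8 and D in +x, so D = (55.8, 0). NZ runs at 103.3° with |NZ| = 22.8, so Z = (-5.245, 22.19). A is determined by |ZA| = 39.8 and |AD| = 43.9 together: it lies at the intersection of circle(Z, 39.8) and circle(D, 43.9). With |ZD| = 64.95, the foot of the radical line on ZD is 29.83 from Z and the perpendicular offset is √(39.8² − 29.83²) = 26.34. Taking the right-of-ZD solution: A = (13.80, -12.76).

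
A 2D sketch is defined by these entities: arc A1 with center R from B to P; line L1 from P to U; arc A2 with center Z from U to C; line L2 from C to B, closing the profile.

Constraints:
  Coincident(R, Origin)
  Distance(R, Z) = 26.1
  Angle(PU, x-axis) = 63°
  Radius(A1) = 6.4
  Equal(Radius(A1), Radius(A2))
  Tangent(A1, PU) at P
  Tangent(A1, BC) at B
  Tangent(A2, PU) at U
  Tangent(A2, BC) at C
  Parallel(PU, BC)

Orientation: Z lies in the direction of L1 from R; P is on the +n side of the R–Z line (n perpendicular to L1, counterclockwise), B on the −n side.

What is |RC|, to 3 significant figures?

26.9

The slot axis is L1's direction at 63.0°, so u = (cos 63.0°, sin 63.0°) = (0.454, 0.891) and n = (−sin 63.0°, cos 63.0°) = (-0.891, 0.454). R is at the origin and Z lies 26.1 along u from R, so Z = 26.1·u = (11.8, 23.3). Tangency of A1 to both parallel lines with radius 6.4 puts P and B at R ± 6.4·n: P = (-5.70, 2.91), B = (5.70, -2.91). Equal radii place U and C the same way about Z: U = Z + 6.4·n = (6.15, 26.2), C = Z − 6.4·n = (17.6, 20.3). Then |RC| = |C − R| = 26.9.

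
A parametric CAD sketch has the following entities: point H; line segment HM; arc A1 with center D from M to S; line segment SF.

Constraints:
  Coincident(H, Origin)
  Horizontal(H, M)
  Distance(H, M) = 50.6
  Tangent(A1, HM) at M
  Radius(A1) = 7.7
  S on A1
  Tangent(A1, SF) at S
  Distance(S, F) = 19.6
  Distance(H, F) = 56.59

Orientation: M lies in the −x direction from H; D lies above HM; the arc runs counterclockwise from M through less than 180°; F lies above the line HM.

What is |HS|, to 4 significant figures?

44.33

H is at the origin; H and M share the same y with |HM| = 50.6 and M on the −x side, so M = (-50.60, 0.000). A1 meets HM tangentially, so DM is at right angles to HM, so D = M + (0, 7.7) = (-50.60, 7.700). Since DS ⟂ SF (tangency), |DF| = √(7.7² + 19.6²) = 21.06 regardless of where S sits on A1. So F lies on both circle(H, 56.59) and circle(D, 21.06); the above-HM intersection is F = (-48.78, 28.68). S is the foot of the tangent from F: S = (-43.22, 9.887).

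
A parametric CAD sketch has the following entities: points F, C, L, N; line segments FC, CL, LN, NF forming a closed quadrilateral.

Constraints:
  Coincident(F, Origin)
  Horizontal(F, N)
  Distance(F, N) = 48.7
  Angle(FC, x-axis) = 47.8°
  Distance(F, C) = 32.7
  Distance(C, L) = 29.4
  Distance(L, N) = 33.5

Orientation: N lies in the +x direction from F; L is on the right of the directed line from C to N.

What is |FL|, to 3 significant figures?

16.1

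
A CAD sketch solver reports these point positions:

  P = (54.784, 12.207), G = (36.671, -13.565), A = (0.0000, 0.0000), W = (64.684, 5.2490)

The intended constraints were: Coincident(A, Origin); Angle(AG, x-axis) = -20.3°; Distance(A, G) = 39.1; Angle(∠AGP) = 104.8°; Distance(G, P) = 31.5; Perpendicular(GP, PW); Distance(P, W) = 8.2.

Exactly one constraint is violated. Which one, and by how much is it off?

Distance(P, W) = 8.2 — off by 3.90.

A = (0.00, 0.00) ✓; AG at -20.30° ✓; |AG| = 39.10 ✓; ∠AGP = 104.8° ✓; |GP| = 31.50 ✓; ∠(GP, PW) = 90.00° ✓; |PW| = 12.10 ✗.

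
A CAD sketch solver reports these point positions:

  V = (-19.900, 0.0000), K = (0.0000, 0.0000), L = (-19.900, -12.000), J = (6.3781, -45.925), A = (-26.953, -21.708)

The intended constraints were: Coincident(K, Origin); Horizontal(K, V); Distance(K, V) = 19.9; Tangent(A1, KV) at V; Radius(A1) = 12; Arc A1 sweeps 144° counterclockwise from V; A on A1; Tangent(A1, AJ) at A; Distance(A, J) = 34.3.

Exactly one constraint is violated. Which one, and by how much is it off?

Distance(A, J) = 34.3 — off by 6.90.

K = (0.00, 0.00) ✓; K.y = 0.00, V.y = 0.00 ✓; |KV| = 19.90 ✓; ∠(LV, VK) = 90.00° ✓; |LV| = 12.00 ✓; bearing(L→A) − bearing(L→V) = 144.0° ✓; |LA| = 12.00 ✓; ∠(LA, AJ) = 90.00° ✓; |AJ| = 41.20 ✗.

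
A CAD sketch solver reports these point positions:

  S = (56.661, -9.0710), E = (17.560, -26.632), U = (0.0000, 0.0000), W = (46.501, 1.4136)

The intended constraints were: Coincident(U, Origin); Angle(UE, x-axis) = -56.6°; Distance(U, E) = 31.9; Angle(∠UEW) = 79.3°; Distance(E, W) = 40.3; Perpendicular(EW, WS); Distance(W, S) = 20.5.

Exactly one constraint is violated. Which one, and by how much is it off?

Distance(W, S) = 20.5 — off by 5.90.

U = (0.00, 0.00) ✓; UE at -56.60° ✓; |UE| = 31.90 ✓; ∠UEW = 79.30° ✓; |EW| = 40.30 ✓; ∠(EW, WS) = 90.00° ✓; |WS| = 14.60 ✗.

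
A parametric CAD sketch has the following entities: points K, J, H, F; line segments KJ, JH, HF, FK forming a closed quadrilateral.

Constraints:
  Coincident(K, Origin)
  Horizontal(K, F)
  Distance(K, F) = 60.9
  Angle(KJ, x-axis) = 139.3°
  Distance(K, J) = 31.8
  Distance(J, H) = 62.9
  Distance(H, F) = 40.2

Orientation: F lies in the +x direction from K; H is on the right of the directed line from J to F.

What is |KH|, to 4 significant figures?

31.15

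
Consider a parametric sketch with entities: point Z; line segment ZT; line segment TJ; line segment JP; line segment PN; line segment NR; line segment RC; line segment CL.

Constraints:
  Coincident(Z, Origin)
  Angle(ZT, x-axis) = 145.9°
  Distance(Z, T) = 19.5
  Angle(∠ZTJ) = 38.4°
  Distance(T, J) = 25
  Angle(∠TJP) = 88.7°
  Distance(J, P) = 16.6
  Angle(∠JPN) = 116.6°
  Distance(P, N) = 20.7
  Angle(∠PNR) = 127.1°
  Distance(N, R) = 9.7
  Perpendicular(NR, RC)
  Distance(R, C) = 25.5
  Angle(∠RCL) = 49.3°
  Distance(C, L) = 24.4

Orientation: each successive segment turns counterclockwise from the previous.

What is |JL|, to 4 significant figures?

22.11

Z is at the origin; ZT runs at 145.9° with length 19.5, so T = (-16.15, 10.93). ∠ZTJ = 38.4° gives TJ at -72.50° from the x-axis; with |TJ| = 25.0, J = (-8.630, -12.91). ∠TJP = 88.7° gives JP at 18.80° from the x-axis; with |JP| = 16.6, P = (7.085, -7.561). ∠JPN = 116.6° gives PN at 82.20° from the x-axis; with |PN| = 20.7, N = (9.894, 12.95). ∠PNR = 127.1° gives NR at 135.1° from the x-axis; with |NR| = 9.7, R = (3.023, 19.79). The perpendicularity gives RC at right angles to NR, so RC runs at -134.9°; with |RC| = 25.5, C = (-14.98, 1.732). ∠RCL = 49.3° gives CL at -4.200° from the x-axis; with |CL| = 24.4, L = (9.358, -0.05510). Then |JL| = |L − J| = 22.11.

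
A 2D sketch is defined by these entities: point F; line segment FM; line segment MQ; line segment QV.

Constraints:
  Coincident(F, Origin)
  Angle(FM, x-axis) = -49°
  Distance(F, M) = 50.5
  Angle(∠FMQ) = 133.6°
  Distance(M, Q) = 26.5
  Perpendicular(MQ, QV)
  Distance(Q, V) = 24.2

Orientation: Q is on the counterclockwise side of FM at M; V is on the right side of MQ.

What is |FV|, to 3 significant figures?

86.3

F is at the origin; FM runs at -49.0° with length 50.5, so M = 50.5·(cos -49.0°, sin -49.0°) = (33.1, -38.1). ∠FMQ = 133.6°, so MQ runs at -49.0° + (180° − 133.6°) = -2.60° from the x-axis; with |MQ| = 26.5, Q = M + 26.5·(cos -2.60°, sin -2.60°) = (59.6, -39.3). MQ ⟂ QV; with |QV| = 24.2 on the right of MQ, V = Q + 24.2·(-0.0454, -0.999) = (58.5, -63.5). Then |FV| = |V − F| = 86.3.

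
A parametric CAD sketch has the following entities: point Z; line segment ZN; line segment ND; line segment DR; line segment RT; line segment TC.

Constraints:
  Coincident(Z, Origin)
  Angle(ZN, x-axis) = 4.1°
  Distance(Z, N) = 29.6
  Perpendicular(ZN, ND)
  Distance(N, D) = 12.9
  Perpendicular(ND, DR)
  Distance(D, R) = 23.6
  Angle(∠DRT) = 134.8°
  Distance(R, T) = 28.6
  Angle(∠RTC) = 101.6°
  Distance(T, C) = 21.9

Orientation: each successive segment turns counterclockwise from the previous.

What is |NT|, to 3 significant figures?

44.4

ND is perpendicular to DR, so DR runs at -176°; with |DR| = 23.6, R = (5.06, 13.3). ∠DRT = 134.8° gives RT at -131° from the x-axis; with |RT| = 28.6, T = (-13.6, -8.39). Then |NT| = |T − N| = 44.4.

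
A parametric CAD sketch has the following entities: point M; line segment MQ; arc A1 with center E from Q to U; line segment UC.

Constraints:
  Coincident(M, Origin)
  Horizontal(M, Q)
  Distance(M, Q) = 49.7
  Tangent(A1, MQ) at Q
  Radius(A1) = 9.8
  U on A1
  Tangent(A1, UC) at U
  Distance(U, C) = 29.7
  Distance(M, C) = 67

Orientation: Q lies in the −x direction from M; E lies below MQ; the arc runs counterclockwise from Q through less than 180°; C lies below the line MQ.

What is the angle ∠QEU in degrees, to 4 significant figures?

102.1°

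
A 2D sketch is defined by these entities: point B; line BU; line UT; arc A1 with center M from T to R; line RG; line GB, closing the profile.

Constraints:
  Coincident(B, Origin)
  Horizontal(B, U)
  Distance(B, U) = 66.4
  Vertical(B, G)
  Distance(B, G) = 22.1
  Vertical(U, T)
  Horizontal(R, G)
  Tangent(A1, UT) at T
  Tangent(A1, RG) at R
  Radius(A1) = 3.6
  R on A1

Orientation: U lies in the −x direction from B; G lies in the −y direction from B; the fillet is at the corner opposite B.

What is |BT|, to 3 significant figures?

68.9

The virtual corner opposite B is at (-66.4, -22.1). The tangent condition forces MT to be normal to UT and since A1 is tangent to RG there, MR ⟂ RG, with radius 3.6, so the center M sits 3.6 in from both sides at M = (-62.8, -18.5). That places the tangent points at T = (-66.4, -18.5) on UT and R = (-62.8, -22.1) on RG. Then |BT| = |T − B| = 68.9.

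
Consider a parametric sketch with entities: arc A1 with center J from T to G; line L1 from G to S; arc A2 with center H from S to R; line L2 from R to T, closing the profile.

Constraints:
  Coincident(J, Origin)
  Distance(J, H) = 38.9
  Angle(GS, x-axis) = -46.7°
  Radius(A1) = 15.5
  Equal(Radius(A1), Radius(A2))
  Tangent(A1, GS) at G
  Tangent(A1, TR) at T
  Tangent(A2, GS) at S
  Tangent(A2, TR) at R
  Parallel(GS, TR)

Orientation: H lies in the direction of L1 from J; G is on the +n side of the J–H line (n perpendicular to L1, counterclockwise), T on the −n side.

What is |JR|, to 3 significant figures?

41.9

The slot axis is L1's direction at -46.7°, so u = (cos -46.7°, sin -46.7°) = (0.686, -0.728) and n = (−sin -46.7°, cos -46.7°) = (0.728, 0.686). J is at the origin and H lies 38.9 along u from J, so H = 38.9·u = (26.7, -28.3). Tangency of A1 to both parallel lines with radius 15.5 puts G and T at J ± 15.5·n: G = (11.3, 10.6), T = (-11.3, -10.6). Equal radii place S and R the same way about H: S = H + 15.5·n = (38.0, -17.7), R = H − 15.5·n = (15.4, -38.9). Then |JR| = |R − J| = 41.9.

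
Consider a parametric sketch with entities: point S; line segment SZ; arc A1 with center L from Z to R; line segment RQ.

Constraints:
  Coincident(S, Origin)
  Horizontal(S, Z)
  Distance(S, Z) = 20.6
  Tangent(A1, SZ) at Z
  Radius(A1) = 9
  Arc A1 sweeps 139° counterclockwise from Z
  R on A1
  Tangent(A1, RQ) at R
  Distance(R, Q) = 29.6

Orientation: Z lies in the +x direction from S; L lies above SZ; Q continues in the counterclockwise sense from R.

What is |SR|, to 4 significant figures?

30.85

S is at the origin; SZ is horizontal with |SZ| = 20.6 and Z on the +x side, so Z = (20.60, 0.000). The tangent condition forces LZ to be normal to SZ, so L = Z + (0, 9) = (20.60, 9.000). On A1, Z sits at bearing -90° from L; a 139° counterclockwise sweep puts R at bearing 49°, so R = L + 9.0·(cos 49°, sin 49°) = (26.50, 15.79). Then |SR| = |R − S| = 30.85.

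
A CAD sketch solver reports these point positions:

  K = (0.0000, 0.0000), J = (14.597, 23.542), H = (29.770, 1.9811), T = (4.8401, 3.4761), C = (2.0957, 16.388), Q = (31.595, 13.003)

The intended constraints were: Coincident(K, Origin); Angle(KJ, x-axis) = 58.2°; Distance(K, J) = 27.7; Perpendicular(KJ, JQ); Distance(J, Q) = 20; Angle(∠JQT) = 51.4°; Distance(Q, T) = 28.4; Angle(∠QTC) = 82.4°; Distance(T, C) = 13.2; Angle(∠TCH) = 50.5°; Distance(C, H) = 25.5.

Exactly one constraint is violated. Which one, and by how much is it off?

Distance(C, H) = 25.5 — off by 5.70.

K = (0.00, 0.00) ✓; KJ at 58.20° ✓; |KJ| = 27.70 ✓; ∠(KJ, JQ) = 90.00° ✓; |JQ| = 20.00 ✓; ∠JQT = 51.40° ✓; |QT| = 28.40 ✓; ∠QTC = 82.40° ✓; |TC| = 13.20 ✓; ∠TCH = 50.50° ✓; |CH| = 31.20 ✗.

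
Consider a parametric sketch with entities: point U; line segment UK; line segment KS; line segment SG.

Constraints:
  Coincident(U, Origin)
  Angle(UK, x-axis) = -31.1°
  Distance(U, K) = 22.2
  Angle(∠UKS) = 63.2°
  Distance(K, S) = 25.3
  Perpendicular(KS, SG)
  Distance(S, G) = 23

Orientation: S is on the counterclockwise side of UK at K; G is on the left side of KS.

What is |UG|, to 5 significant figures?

15.619

U is at the origin; UK runs at -31.1° with length 22.2, so K = 22.2·(cos -31.1°, sin -31.1°) = (19.009, -11.467). ∠UKS = 63.2°, so KS runs at -31.1° + (180° − 63.2°) = 85.700° from the x-axis; with |KS| = 25.3, S = K + 25.3·(cos 85.700°, sin 85.700°) = (20.906, 13.762). KS ⟂ SG; with |SG| = 23.0 on the left of KS, G = S + 23.0·(-0.99719, 0.074979) = (-2.0292, 15.486). Then |UG| = |G − U| = 15.619.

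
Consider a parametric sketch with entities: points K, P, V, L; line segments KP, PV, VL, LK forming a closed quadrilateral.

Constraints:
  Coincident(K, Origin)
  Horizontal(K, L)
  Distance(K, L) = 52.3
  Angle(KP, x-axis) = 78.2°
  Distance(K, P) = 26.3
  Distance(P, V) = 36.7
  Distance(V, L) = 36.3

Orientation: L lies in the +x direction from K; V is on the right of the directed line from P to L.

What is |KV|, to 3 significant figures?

19.4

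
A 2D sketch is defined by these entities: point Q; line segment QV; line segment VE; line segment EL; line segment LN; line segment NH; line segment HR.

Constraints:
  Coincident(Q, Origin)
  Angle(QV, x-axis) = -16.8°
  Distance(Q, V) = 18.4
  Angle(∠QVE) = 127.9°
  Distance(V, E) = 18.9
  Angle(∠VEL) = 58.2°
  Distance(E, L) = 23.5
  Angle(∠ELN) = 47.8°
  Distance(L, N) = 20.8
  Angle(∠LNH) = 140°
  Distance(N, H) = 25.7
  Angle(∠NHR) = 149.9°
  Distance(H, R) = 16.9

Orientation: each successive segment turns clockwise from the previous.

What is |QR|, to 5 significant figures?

60.081

∠LNH = 140.0° gives NH at -2.9000° from the x-axis; with |NH| = 25.7, H = (43.584, -7.3414). ∠NHR = 149.9° gives HR at -33.000° from the x-axis; with |HR| = 16.9, R = (57.758, -16.546). Then |QR| = |R − Q| = 60.081.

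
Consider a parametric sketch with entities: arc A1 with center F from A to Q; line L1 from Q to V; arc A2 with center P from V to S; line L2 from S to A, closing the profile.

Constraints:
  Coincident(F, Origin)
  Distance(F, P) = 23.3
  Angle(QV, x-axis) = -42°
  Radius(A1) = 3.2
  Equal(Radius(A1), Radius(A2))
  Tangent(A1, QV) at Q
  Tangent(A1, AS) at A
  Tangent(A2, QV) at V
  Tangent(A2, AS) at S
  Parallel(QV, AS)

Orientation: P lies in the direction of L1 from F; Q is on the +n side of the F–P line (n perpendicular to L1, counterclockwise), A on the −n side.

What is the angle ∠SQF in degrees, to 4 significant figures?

74.64°

The slot axis is L1's direction at -42.0°, so u = (cos -42.0°, sin -42.0°) = (0.7431, -0.6691) and n = (−sin -42.0°, cos -42.0°) = (0.6691, 0.7431). F is at the origin and P lies 23.3 along u from F, so P = 23.3·u = (17.32, -15.59). Tangency of A1 to both parallel lines with radius 3.2 puts Q and A at F ± 3.2·n: Q = (2.141, 2.378), A = (-2.141, -2.378). Equal radii place V and S the same way about P: V = P + 3.2·n = (19.46, -13.21), S = P − 3.2·n = (15.17, -17.97). Then cos ∠SQF = QS·QF / (|QS||QF|), giving 74.64°.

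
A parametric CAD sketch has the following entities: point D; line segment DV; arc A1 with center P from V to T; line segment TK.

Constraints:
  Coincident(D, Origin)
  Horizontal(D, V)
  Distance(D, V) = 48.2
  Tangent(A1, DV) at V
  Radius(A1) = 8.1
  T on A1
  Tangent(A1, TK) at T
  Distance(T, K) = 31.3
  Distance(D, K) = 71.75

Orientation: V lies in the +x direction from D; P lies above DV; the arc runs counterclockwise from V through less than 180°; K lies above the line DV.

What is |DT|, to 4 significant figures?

56.62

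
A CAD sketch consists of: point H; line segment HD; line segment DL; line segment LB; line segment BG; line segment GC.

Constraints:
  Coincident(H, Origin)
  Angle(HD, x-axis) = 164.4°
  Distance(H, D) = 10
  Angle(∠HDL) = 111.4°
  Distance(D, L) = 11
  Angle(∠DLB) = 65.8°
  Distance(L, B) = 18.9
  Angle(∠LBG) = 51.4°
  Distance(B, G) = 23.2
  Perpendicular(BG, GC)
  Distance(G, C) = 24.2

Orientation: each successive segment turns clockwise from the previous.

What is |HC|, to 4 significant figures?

29.71

H is at the origin; HD runs at 164.4° with length 10.0, so D = (-9.632, 2.689). ∠HDL = 111.4° gives DL at 95.80° from the x-axis; with |DL| = 11.0, L = (-10.74, 13.63). ∠DLB = 65.8° gives LB at -18.40° from the x-axis; with |LB| = 18.9, B = (7.191, 7.667). ∠LBG = 51.4° gives BG at -147.0° from the x-axis; with |BG| = 23.2, G = (-12.27, -4.969). BG is perpendicular to GC, so GC runs at 123.0°; with |GC| = 24.2, C = (-25.45, 15.33). Then |HC| = |C − H| = 29.71.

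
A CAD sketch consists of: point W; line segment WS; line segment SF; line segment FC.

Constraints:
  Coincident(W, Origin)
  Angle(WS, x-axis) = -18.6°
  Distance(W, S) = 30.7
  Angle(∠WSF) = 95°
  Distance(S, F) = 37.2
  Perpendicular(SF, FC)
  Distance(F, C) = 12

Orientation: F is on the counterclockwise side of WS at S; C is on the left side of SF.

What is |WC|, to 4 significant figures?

43.99

∠WSF = 95.0°, so SF runs at -18.6° + (180° − 95.0°) = 66.40° from the x-axis; with |SF| = 37.2, F = S + 37.2·(cos 66.40°, sin 66.40°) = (43.99, 24.30). The perpendicularity gives FC at right angles to SF; with |FC| = 12.0 on the left of SF, C = F + 12.0·(-0.9164, 0.4003) = (32.99, 29.10). Then |WC| = |C − W| = 43.99.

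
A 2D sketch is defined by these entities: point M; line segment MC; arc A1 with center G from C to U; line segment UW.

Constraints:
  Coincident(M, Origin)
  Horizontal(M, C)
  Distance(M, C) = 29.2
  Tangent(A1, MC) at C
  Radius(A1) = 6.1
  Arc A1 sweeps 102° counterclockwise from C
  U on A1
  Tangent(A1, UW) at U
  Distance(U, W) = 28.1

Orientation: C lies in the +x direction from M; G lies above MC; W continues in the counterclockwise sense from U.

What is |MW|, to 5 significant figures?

45.549

On A1, C sits at bearing -90° from G; a 102° counterclockwise sweep puts U at bearing 12°, so U = G + 6.1·(cos 12°, sin 12°) = (35.167, 7.3683). The tangent condition forces GU to be normal to UW, so UW runs along (−sin 12°, cos 12°); with |UW| = 28.1, W = (29.324, 34.854). Then |MW| = |W − M| = 45.549.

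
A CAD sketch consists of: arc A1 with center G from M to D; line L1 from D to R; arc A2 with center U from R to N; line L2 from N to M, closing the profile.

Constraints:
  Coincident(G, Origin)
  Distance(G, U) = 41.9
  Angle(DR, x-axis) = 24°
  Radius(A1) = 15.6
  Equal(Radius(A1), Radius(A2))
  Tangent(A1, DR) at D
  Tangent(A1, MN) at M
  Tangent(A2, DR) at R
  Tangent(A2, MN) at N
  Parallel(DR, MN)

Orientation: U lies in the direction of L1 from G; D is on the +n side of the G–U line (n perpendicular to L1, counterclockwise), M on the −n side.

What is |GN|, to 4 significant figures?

44.71

The slot axis is L1's direction at 24.0°, so u = (cos 24.0°, sin 24.0°) = (0.9135, 0.4067) and n = (−sin 24.0°, cos 24.0°) = (-0.4067, 0.9135). G is at the origin and U lies 41.9 along u from G, so U = 41.9·u = (38.28, 17.04). Tangency of A1 to both parallel lines with radius 15.6 puts D and M at G ± 15.6·n: D = (-6.345, 14.25), M = (6.345, -14.25). Equal radii place R and N the same way about U: R = U + 15.6·n = (31.93, 31.29), N = U − 15.6·n = (44.62, 2.791). Then |GN| = |N − G| = 44.71.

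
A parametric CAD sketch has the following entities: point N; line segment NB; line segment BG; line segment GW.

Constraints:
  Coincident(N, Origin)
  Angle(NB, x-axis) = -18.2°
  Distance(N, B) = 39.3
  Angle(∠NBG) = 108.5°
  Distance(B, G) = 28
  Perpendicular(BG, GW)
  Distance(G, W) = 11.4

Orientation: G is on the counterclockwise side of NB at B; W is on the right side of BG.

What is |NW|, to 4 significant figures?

63.30

N is at the origin; NB runs at -18.2° with length 39.3, so B = 39.3·(cos -18.2°, sin -18.2°) = (37.33, -12.27). ∠NBG = 108.5°, so BG runs at -18.2° + (180° − 108.5°) = 53.30° from the x-axis; with |BG| = 28.0, G = B + 28.0·(cos 53.30°, sin 53.30°) = (54.07, 10.17). The perpendicularity gives GW at right angles to BG; with |GW| = 11.4 on the right of BG, W = G + 11.4·(0.8018, -0.5976) = (63.21, 3.362). Then |NW| = |W − N| = 63.30.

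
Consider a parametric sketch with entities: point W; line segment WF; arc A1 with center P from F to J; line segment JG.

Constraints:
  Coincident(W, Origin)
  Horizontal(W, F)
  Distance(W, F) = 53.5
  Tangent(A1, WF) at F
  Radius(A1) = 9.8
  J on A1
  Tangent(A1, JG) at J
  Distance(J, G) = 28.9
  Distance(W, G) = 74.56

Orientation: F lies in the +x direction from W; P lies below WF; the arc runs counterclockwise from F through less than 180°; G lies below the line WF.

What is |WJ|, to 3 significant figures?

48.5

W is at the origin; WF is horizontal with |WF| = 53.5 and F on the +x side, so F = (53.5, 0.00). The tangent condition forces PF to be normal to WF, so P = F + (0, -9.8) = (53.5, -9.80). Since PJ ⟂ JG (tangency), |PG| = √(9.8² + 28.9²) = 30.5 regardless of where J sits on A1. So G lies on both circle(W, 74.56) and circle(P, 30.5); the below-WF intersection is G = (63.8, -38.5). J is the foot of the tangent from G: J = (45.8, -15.9).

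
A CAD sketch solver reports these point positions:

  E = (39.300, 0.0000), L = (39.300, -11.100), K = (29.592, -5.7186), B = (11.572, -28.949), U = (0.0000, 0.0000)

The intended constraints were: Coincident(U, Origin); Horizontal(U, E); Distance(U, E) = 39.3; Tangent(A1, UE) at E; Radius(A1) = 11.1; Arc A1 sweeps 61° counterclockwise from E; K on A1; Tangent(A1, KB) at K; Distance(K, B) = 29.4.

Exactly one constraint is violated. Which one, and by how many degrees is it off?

Tangent(A1, KB) at K — off by 8.80°.

U = (0.00, 0.00) ✓; U.y = 0.00, E.y = 0.00 ✓; |UE| = 39.30 ✓; ∠(LE, EU) = 90.00° ✓; |LE| = 11.10 ✓; bearing(L→K) − bearing(L→E) = 61.00° ✓; |LK| = 11.10 ✓; ∠(LK, KB) = 98.80° ✗; |KB| = 29.40 ✓.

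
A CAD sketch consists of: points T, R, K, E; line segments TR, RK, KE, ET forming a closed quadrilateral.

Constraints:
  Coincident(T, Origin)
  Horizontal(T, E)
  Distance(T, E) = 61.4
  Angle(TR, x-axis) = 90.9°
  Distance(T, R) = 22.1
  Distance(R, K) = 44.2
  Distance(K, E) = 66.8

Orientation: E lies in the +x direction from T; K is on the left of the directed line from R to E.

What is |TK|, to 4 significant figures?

63.00

T is at the origin; T and E share the same y with |TE| = 61.4 and E in +x, so E = (61.4, 0). TR runs at 90.9° with |TR| = 22.1, so R = (-0.3471, 22.10). K is determined by |RK| = 44.2 and |KE| = 66.8 together: it lies at the intersection of circle(R, 44.2) and circle(E, 66.8). With |RE| = 65.58, the foot of the radical line on RE is 13.67 from R and the perpendicular offset is √(44.2² − 13.67²) = 42.03. Taking the left-of-RE solution: K = (26.68, 57.07).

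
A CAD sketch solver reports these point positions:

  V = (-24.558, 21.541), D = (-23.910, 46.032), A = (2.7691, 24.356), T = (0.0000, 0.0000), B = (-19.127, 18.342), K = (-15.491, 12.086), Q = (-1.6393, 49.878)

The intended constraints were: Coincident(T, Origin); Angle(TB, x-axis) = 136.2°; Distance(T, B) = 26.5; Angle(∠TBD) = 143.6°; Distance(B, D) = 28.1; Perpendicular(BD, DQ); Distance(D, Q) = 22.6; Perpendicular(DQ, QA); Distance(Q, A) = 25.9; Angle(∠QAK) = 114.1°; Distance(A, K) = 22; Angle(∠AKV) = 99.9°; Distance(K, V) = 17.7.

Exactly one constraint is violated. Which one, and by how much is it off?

Distance(K, V) = 17.7 — off by 4.60.

T = (0.00, 0.00) ✓; TB at 136.2° ✓; |TB| = 26.50 ✓; ∠TBD = 143.6° ✓; |BD| = 28.10 ✓; ∠(BD, DQ) = 90.00° ✓; |DQ| = 22.60 ✓; ∠(DQ, QA) = 90.00° ✓; |QA| = 25.90 ✓; ∠QAK = 114.1° ✓; |AK| = 22.00 ✓; ∠AKV = 99.90° ✓; |KV| = 13.10 ✗.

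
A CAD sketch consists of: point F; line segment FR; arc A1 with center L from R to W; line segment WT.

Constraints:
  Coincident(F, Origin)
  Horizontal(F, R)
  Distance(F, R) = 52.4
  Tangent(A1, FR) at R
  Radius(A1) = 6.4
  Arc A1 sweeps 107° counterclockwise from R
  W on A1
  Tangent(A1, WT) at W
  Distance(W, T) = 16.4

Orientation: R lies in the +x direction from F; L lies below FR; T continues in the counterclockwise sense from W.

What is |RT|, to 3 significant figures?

24.0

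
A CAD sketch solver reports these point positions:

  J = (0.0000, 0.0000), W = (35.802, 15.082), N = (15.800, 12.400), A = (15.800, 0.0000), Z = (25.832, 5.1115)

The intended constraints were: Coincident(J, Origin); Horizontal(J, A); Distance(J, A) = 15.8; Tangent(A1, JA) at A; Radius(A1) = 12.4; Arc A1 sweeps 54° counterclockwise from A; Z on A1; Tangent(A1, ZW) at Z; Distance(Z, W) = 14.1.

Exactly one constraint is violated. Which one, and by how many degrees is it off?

Tangent(A1, ZW) at Z — off by 9.00°.

J = (0.00, 0.00) ✓; J.y = 0.00, A.y = 0.00 ✓; |JA| = 15.80 ✓; ∠(NA, AJ) = 90.00° ✓; |NA| = 12.40 ✓; bearing(N→Z) − bearing(N→A) = 54.00° ✓; |NZ| = 12.40 ✓; ∠(NZ, ZW) = 99.00° ✗; |ZW| = 14.10 ✓.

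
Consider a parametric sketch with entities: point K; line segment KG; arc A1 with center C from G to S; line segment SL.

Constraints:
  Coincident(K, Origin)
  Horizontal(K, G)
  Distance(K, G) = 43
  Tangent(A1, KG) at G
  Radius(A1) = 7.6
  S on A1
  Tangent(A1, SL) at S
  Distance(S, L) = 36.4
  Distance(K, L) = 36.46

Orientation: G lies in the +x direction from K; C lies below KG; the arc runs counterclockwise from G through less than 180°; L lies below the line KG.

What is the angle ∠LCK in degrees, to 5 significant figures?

52.872°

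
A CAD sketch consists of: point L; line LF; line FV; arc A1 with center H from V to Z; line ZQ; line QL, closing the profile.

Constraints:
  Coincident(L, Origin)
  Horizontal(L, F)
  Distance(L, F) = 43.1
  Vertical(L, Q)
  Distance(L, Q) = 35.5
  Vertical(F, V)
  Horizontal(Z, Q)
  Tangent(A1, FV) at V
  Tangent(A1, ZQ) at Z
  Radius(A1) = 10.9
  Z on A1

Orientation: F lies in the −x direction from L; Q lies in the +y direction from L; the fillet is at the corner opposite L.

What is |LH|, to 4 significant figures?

40.52

L is at the origin; LF is horizontal with |LF| = 43.1 and F on the −x side, so F = (-43.10, 0.000). L and Q share the same x with |LQ| = 35.5 and Q on the +y side, so Q = (0.000, 35.50). The virtual corner opposite L is at (-43.10, 35.50). A1 meets FV tangentially, so HV is at right angles to FV and the tangent condition forces HZ to be normal to ZQ, with radius 10.9, so the center H sits 10.9 in from both sides at H = (-32.20, 24.60). Then |LH| = |H − L| = 40.52.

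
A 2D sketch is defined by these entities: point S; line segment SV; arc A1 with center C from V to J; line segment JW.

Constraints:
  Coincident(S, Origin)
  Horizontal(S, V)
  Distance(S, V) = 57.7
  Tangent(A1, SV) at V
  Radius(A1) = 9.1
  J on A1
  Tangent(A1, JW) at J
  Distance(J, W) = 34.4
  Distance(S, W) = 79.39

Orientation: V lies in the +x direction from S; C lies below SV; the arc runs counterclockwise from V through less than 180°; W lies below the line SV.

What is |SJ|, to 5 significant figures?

51.528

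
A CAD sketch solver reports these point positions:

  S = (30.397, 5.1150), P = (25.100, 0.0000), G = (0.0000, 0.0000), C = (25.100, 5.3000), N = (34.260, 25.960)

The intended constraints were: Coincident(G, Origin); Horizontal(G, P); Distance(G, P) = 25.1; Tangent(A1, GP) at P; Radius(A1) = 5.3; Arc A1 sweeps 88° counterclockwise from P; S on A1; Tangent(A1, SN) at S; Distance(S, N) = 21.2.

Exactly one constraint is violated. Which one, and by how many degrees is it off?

Tangent(A1, SN) at S — off by 8.50°.

G = (0.00, 0.00) ✓; G.y = 0.00, P.y = 0.00 ✓; |GP| = 25.10 ✓; ∠(CP, PG) = 90.00° ✓; |CP| = 5.300 ✓; bearing(C→S) − bearing(C→P) = 88.00° ✓; |CS| = 5.300 ✓; ∠(CS, SN) = 98.50° ✗; |SN| = 21.20 ✓.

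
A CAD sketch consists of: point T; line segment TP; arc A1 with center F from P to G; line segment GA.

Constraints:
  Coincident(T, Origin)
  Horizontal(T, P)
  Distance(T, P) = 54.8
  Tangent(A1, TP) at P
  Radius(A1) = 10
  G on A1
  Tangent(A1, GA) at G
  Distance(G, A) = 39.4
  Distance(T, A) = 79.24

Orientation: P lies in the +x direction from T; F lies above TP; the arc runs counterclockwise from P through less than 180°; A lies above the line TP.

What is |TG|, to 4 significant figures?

65.67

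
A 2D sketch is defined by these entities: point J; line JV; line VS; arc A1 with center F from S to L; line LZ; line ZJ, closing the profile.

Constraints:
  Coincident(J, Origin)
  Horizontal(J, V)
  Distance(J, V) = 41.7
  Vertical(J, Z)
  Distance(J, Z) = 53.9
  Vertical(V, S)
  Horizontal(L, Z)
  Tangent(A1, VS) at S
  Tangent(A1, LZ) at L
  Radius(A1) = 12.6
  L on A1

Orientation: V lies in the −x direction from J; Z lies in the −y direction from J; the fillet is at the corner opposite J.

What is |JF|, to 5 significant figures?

50.522

J is at the origin; JV is horizontal with |JV| = 41.7 and V on the −x side, so V = (-41.700, 0.0000). JZ is vertical with |JZ| = 53.9 and Z on the −y side, so Z = (0.0000, -53.900). The virtual corner opposite J is at (-41.700, -53.900). Since A1 is tangent to VS there, FS ⟂ VS and A1 meets LZ tangentially, so FL is at right angles to LZ, with radius 12.6, so the center F sits 12.6 in from both sides at F = (-29.100, -41.300). Then |JF| = |F − J| = 50.522.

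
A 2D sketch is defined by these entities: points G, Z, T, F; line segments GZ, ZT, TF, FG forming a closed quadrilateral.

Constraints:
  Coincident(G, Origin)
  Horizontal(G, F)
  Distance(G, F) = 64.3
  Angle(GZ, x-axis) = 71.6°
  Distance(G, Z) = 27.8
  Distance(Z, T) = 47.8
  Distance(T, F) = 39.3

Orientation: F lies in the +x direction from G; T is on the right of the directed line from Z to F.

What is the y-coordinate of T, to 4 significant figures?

-16.99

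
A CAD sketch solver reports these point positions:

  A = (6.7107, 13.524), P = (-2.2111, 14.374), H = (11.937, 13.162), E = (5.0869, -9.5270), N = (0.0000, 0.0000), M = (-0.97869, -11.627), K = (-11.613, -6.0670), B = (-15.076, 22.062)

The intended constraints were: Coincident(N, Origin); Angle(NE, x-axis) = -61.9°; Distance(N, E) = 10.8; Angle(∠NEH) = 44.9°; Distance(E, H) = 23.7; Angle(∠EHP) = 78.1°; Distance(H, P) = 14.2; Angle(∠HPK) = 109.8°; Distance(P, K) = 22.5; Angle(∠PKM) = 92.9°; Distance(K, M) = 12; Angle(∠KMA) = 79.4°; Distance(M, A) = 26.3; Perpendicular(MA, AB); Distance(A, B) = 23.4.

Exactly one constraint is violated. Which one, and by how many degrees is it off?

Perpendicular(MA, AB) — off by 4.40°.

N = (0.00, 0.00) ✓; NE at -61.90° ✓; |NE| = 10.80 ✓; ∠NEH = 44.90° ✓; |EH| = 23.70 ✓; ∠EHP = 78.10° ✓; |HP| = 14.20 ✓; ∠HPK = 109.8° ✓; |PK| = 22.50 ✓; ∠PKM = 92.90° ✓; |KM| = 12.00 ✓; ∠KMA = 79.40° ✓; |MA| = 26.30 ✓; ∠(MA, AB) = 85.60° ✗; |AB| = 23.40 ✓.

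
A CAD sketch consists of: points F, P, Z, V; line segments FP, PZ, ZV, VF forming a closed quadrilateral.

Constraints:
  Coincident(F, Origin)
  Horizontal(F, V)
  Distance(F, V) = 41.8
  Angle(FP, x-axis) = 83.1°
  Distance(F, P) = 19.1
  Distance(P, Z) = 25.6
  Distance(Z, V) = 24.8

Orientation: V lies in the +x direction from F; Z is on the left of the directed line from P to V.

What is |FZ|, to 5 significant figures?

34.582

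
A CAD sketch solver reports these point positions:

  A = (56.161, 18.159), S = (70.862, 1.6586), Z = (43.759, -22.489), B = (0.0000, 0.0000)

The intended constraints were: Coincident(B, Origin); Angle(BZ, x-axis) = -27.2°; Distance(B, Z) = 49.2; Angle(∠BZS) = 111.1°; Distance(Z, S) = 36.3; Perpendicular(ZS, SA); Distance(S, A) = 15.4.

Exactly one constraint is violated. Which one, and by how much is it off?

Distance(S, A) = 15.4 — off by 6.70.

B = (0.00, 0.00) ✓; BZ at -27.20° ✓; |BZ| = 49.20 ✓; ∠BZS = 111.1° ✓; |ZS| = 36.30 ✓; ∠(ZS, SA) = 90.00° ✓; |SA| = 22.10 ✗.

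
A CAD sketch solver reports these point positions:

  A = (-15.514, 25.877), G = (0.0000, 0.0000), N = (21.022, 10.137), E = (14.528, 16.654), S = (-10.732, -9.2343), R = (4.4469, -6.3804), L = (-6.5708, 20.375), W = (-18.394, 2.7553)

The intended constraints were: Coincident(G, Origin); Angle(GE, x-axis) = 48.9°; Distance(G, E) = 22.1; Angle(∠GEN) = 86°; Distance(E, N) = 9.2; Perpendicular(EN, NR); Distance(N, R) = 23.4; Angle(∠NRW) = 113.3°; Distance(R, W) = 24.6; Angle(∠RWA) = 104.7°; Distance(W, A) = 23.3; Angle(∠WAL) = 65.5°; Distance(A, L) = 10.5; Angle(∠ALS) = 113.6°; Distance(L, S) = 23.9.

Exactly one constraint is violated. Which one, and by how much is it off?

Distance(L, S) = 23.9 — off by 6.00.

G = (0.00, 0.00) ✓; GE at 48.90° ✓; |GE| = 22.10 ✓; ∠GEN = 86.00° ✓; |EN| = 9.200 ✓; ∠(EN, NR) = 90.00° ✓; |NR| = 23.40 ✓; ∠NRW = 113.3° ✓; |RW| = 24.60 ✓; ∠RWA = 104.7° ✓; |WA| = 23.30 ✓; ∠WAL = 65.50° ✓; |AL| = 10.50 ✓; ∠ALS = 113.6° ✓; |LS| = 29.90 ✗.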